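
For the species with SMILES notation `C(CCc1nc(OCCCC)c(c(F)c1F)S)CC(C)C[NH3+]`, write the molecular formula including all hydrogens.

C16H27F2N2OS+

Heavy atoms from the SMILES: 16 C, 2 F, 2 N, 1 O, 1 S.
Implicit hydrogens by atom environment:
  8 × C: 2 H each → 16
  5 × C (aromatic): no H
  2 × C: 3 H each → 6
  2 × F: no H
  1 × C: 1 H
  1 × N (charge +1): 3 H
  1 × N (aromatic): no H
  1 × O: no H
  1 × S: 1 H
  Total hydrogens = 27.
Net charge +1.
Molecular formula: C16H27F2N2OS+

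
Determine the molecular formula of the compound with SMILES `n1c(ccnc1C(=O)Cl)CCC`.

C8H9ClN2O

Heavy atoms from the SMILES: 8 C, 1 Cl, 2 N, 1 O.
Implicit hydrogens by atom environment:
  2 × C: 2 H each → 4
  2 × C (aromatic): 1 H each → 2
  2 × C (aromatic): no H
  2 × N (aromatic): no H
  1 × C: 3 H
  1 × C: no H
  1 × Cl: no H
  1 × O: no H
  Total hydrogens = 9.
Molecular formula: C8H9ClN2O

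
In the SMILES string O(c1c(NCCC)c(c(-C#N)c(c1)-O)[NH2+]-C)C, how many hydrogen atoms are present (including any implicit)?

Hydrogens are implicit in SMILES; fill each atom to its normal valence:
  5 × C (aromatic): no H
  3 × C: 3 H each → 9
  2 × C: 2 H each → 4
  1 × C (aromatic): 1 H
  1 × C: no H
  1 × N (charge +1): 2 H
  1 × N: 1 H
  1 × N: no H
  1 × O: 1 H
  1 × O: no H
  Total hydrogens = 18.

18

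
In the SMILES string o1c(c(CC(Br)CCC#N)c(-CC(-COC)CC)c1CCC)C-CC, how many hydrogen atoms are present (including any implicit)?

34

Hydrogens are implicit in SMILES; fill each atom to its normal valence:
  10 × C: 2 H each → 20
  4 × C: 3 H each → 12
  4 × C (aromatic): no H
  2 × C: 1 H each → 2
  1 × Br: no H
  1 × C: no H
  1 × N: no H
  1 × O (aromatic): no H
  1 × O: no H
  Total hydrogens = 34.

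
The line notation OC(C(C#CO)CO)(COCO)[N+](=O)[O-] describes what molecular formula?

C7H11NO7

Heavy atoms from the SMILES: 7 C, 1 N, 7 O.
Implicit hydrogens by atom environment:
  4 × O: 1 H each → 4
  3 × C: 2 H each → 6
  3 × C: no H
  2 × O: no H
  1 × C: 1 H
  1 × N (charge +1): no H
  1 × O (charge -1): no H
  Total hydrogens = 11.
Molecular formula: C7H11NO7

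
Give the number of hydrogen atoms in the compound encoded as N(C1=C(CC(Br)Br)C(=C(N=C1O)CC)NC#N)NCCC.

19

Hydrogens are implicit in SMILES; fill each atom to its normal valence:
  5 × C (aromatic): no H
  4 × C: 2 H each → 8
  3 × N: 1 H each → 3
  2 × Br: no H
  2 × C: 3 H each → 6
  1 × C: 1 H
  1 × C: no H
  1 × N (aromatic): no H
  1 × N: no H
  1 × O: 1 H
  Total hydrogens = 19.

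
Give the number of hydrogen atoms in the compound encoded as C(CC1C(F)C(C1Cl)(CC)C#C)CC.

Hydrogens are implicit in SMILES; fill each atom to its normal valence:
  4 × C: 2 H each → 8
  4 × C: 1 H each → 4
  2 × C: 3 H each → 6
  2 × C: no H
  1 × Cl: no H
  1 × F: no H
  Total hydrogens = 18.

18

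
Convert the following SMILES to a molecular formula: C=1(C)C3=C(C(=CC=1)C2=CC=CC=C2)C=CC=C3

C17H14

Heavy atoms from the SMILES: 17 C.
Implicit hydrogens by atom environment:
  11 × C (aromatic): 1 H each → 11
  5 × C (aromatic): no H
  1 × C: 3 H
  Total hydrogens = 14.
Molecular formula: C17H14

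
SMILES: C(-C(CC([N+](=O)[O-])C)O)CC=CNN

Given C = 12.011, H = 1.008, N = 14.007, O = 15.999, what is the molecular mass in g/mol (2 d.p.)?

Molecular formula: C8H17N3O3.
M = 8×12.011 + 17×1.008 + 3×14.007 + 3×15.999 = 203.24 g/mol.

203.24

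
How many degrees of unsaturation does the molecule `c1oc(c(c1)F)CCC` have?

Molecular formula from the SMILES: C7H9FO.
DoU = (2C + 2 + N − H − X)/2 = (2·7 + 2 + 0 − 9 − 1)/2 = 6/2 = 3.
(Structurally: 1 ring(s) + 2 π bond(s) = 3.)

3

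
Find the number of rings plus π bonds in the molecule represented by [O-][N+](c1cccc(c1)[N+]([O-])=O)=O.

Molecular formula from the SMILES: C6H4N2O4.
DoU = (2C + 2 + N − H − X)/2 = (2·6 + 2 + 2 − 4 − 0)/2 = 12/2 = 6.
(Structurally: 1 ring(s) + 5 π bond(s) = 6.)

6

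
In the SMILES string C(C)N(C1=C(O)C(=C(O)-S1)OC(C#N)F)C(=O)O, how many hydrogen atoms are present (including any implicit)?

9

Hydrogens are implicit in SMILES; fill each atom to its normal valence:
  4 × C (aromatic): no H
  3 × O: 1 H each → 3
  2 × C: no H
  2 × N: no H
  2 × O: no H
  1 × C: 3 H
  1 × C: 2 H
  1 × C: 1 H
  1 × F: no H
  1 × S (aromatic): no H
  Total hydrogens = 9.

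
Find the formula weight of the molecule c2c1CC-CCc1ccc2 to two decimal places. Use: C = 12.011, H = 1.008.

Molecular formula: C10H12.
M = 10×12.011 + 12×1.008 = 132.21 g/mol.

132.21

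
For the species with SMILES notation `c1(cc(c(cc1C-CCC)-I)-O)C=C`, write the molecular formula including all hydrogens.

C12H15IO

Heavy atoms from the SMILES: 12 C, 1 I, 1 O.
Implicit hydrogens by atom environment:
  4 × C: 2 H each → 8
  4 × C (aromatic): no H
  2 × C (aromatic): 1 H each → 2
  1 × C: 3 H
  1 × C: 1 H
  1 × I: no H
  1 × O: 1 H
  Total hydrogens = 15.
Molecular formula: C12H15IO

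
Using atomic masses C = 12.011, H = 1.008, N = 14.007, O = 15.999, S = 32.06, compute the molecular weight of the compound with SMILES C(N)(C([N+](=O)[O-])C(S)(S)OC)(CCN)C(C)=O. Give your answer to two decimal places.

Molecular formula: C8H17N3O4S2.
M = 8×12.011 + 17×1.008 + 3×14.007 + 4×15.999 + 2×32.06 = 283.36 g/mol.

283.36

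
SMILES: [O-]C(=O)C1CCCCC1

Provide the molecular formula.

Heavy atoms from the SMILES: 7 C, 2 O.
Implicit hydrogens by atom environment:
  5 × C: 2 H each → 10
  1 × C: 1 H
  1 × C: no H
  1 × O: no H
  1 × O (charge -1): no H
  Total hydrogens = 11.
Net charge -1.
Molecular formula: C7H11O2-

C7H11O2-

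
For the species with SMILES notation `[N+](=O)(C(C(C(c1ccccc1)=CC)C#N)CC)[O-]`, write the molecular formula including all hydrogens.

Heavy atoms from the SMILES: 14 C, 2 N, 2 O.
Implicit hydrogens by atom environment:
  5 × C (aromatic): 1 H each → 5
  3 × C: 1 H each → 3
  2 × C: 3 H each → 6
  2 × C: no H
  1 × C: 2 H
  1 × C (aromatic): no H
  1 × N (charge +1): no H
  1 × N: no H
  1 × O: no H
  1 × O (charge -1): no H
  Total hydrogens = 16.
Molecular formula: C14H16N2O2

C14H16N2O2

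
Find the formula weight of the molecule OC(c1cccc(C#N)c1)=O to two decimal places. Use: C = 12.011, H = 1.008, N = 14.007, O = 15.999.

Molecular formula: C8H5NO2.
M = 8×12.011 + 5×1.008 + 1×14.007 + 2×15.999 = 147.13 g/mol.

147.13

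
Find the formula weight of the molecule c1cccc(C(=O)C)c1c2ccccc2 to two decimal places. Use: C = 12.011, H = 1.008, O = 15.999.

Molecular formula: C14H12O.
M = 14×12.011 + 12×1.008 + 1×15.999 = 196.25 g/mol.

196.25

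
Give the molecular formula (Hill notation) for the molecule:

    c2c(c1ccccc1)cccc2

C12H10

Heavy atoms from the SMILES: 12 C.
Implicit hydrogens by atom environment:
  10 × C (aromatic): 1 H each → 10
  2 × C (aromatic): no H
  Total hydrogens = 10.
Molecular formula: C12H10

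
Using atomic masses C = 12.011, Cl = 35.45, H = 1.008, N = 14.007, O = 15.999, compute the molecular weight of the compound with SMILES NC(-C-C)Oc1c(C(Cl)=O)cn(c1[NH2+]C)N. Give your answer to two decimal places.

247.70

Molecular formula: C9H16ClN4O2+.
M = 9×12.011 + 1×35.45 + 16×1.008 + 4×14.007 + 2×15.999 = 247.70 g/mol.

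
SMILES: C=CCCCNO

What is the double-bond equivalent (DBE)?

Molecular formula from the SMILES: C5H11NO.
DoU = (2C + 2 + N − H − X)/2 = (2·5 + 2 + 1 − 11 − 0)/2 = 2/2 = 1.
(Structurally: 0 ring(s) + 1 π bond(s) = 1.)

1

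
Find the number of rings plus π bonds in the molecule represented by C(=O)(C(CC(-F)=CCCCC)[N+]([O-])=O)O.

Molecular formula from the SMILES: C9H14FNO4.
DoU = (2C + 2 + N − H − X)/2 = (2·9 + 2 + 1 − 14 − 1)/2 = 6/2 = 3.
(Structurally: 0 ring(s) + 3 π bond(s) = 3.)

3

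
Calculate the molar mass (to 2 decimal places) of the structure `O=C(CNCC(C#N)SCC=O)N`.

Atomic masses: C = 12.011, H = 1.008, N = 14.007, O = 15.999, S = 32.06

201.24

Molecular formula: C7H11N3O2S.
M = 7×12.011 + 11×1.008 + 3×14.007 + 2×15.999 + 1×32.06 = 201.24 g/mol.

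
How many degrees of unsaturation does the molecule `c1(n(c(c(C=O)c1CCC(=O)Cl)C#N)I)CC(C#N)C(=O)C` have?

Molecular formula from the SMILES: C14H11ClIN3O3.
DoU = (2C + 2 + N − H − X)/2 = (2·14 + 2 + 3 − 11 − 2)/2 = 20/2 = 10.
(Structurally: 1 ring(s) + 9 π bond(s) = 10.)

10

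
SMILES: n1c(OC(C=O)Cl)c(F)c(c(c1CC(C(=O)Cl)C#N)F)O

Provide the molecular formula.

C11H6Cl2F2N2O4

Heavy atoms from the SMILES: 11 C, 2 Cl, 2 F, 2 N, 4 O.
Implicit hydrogens by atom environment:
  5 × C (aromatic): no H
  3 × C: 1 H each → 3
  3 × O: no H
  2 × C: no H
  2 × Cl: no H
  2 × F: no H
  1 × C: 2 H
  1 × N (aromatic): no H
  1 × N: no H
  1 × O: 1 H
  Total hydrogens = 6.
Molecular formula: C11H6Cl2F2N2O4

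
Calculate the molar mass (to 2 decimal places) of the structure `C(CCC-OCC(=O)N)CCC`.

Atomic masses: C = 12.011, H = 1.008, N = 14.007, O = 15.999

173.26

Molecular formula: C9H19NO2.
M = 9×12.011 + 19×1.008 + 1×14.007 + 2×15.999 = 173.26 g/mol.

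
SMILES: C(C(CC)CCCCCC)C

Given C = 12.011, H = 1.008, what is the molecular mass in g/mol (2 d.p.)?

Molecular formula: C11H24.
M = 11×12.011 + 24×1.008 = 156.31 g/mol.

156.31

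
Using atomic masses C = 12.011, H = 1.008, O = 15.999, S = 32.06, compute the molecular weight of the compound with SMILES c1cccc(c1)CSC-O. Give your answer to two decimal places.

Molecular formula: C8H10OS.
M = 8×12.011 + 10×1.008 + 1×15.999 + 1×32.06 = 154.23 g/mol.

154.23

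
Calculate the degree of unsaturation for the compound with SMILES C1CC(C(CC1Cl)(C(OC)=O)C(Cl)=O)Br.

Molecular formula from the SMILES: C9H11BrCl2O3.
DoU = (2C + 2 + N − H − X)/2 = (2·9 + 2 + 0 − 11 − 3)/2 = 6/2 = 3.
(Structurally: 1 ring(s) + 2 π bond(s) = 3.)

3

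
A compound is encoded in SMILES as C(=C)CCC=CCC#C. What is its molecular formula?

Heavy atoms from the SMILES: 9 C.
Implicit hydrogens by atom environment:
  4 × C: 2 H each → 8
  4 × C: 1 H each → 4
  1 × C: no H
  Total hydrogens = 12.
Molecular formula: C9H12

C9H12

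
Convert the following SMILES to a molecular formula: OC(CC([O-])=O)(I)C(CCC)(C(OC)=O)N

Heavy atoms from the SMILES: 9 C, 1 I, 1 N, 5 O.
Implicit hydrogens by atom environment:
  4 × C: no H
  3 × C: 2 H each → 6
  3 × O: no H
  2 × C: 3 H each → 6
  1 × I: no H
  1 × N: 2 H
  1 × O: 1 H
  1 × O (charge -1): no H
  Total hydrogens = 15.
Net charge -1.
Molecular formula: C9H15INO5-

C9H15INO5-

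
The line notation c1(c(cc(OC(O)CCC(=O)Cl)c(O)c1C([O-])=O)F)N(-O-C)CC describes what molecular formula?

C14H16ClFNO7-

Heavy atoms from the SMILES: 14 C, 1 Cl, 1 F, 1 N, 7 O.
Implicit hydrogens by atom environment:
  5 × C (aromatic): no H
  4 × O: no H
  3 × C: 2 H each → 6
  2 × C: 3 H each → 6
  2 × C: no H
  2 × O: 1 H each → 2
  1 × C (aromatic): 1 H
  1 × C: 1 H
  1 × Cl: no H
  1 × F: no H
  1 × N: no H
  1 × O (charge -1): no H
  Total hydrogens = 16.
Net charge -1.
Molecular formula: C14H16ClFNO7-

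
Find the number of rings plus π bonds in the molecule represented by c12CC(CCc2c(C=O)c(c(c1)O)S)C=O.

Molecular formula from the SMILES: C12H12O3S.
DoU = (2C + 2 + N − H − X)/2 = (2·12 + 2 + 0 − 12 − 0)/2 = 14/2 = 7.
(Structurally: 2 ring(s) + 5 π bond(s) = 7.)

7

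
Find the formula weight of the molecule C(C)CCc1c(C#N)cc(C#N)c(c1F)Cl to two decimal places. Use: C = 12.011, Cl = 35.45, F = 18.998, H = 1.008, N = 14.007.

Molecular formula: C12H10ClFN2.
M = 12×12.011 + 1×35.45 + 1×18.998 + 10×1.008 + 2×14.007 = 236.67 g/mol.

236.67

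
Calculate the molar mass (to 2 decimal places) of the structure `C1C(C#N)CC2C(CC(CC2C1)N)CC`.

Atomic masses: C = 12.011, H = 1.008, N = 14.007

Molecular formula: C13H22N2.
M = 13×12.011 + 22×1.008 + 2×14.007 = 206.33 g/mol.

206.33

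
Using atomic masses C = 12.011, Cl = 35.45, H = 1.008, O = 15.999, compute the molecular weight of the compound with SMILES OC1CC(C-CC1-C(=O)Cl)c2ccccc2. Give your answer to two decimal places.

Molecular formula: C13H15ClO2.
M = 13×12.011 + 1×35.45 + 15×1.008 + 2×15.999 = 238.71 g/mol.

238.71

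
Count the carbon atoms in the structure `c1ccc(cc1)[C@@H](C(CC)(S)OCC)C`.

13

The symbol for carbon appears 13 times in the SMILES. Lowercase c denotes aromatic carbon and counts toward C.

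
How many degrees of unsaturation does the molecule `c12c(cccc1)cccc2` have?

Molecular formula from the SMILES: C10H8.
DoU = (2C + 2 + N − H − X)/2 = (2·10 + 2 + 0 − 8 − 0)/2 = 14/2 = 7.
(Structurally: 2 ring(s) + 5 π bond(s) = 7.)

7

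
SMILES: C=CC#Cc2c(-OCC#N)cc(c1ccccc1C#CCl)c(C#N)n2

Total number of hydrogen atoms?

Hydrogens are implicit in SMILES; fill each atom to its normal valence:
  6 × C (aromatic): no H
  6 × C: no H
  5 × C (aromatic): 1 H each → 5
  2 × C: 2 H each → 4
  2 × N: no H
  1 × C: 1 H
  1 × Cl: no H
  1 × N (aromatic): no H
  1 × O: no H
  Total hydrogens = 10.

10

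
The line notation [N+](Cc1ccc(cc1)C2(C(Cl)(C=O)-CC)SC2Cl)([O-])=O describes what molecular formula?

Heavy atoms from the SMILES: 13 C, 2 Cl, 1 N, 3 O, 1 S.
Implicit hydrogens by atom environment:
  4 × C (aromatic): 1 H each → 4
  2 × C: 2 H each → 4
  2 × C: 1 H each → 2
  2 × C: no H
  2 × C (aromatic): no H
  2 × Cl: no H
  2 × O: no H
  1 × C: 3 H
  1 × N (charge +1): no H
  1 × O (charge -1): no H
  1 × S: no H
  Total hydrogens = 13.
Molecular formula: C13H13Cl2NO3S

C13H13Cl2NO3S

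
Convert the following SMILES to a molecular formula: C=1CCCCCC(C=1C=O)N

Heavy atoms from the SMILES: 9 C, 1 N, 1 O.
Implicit hydrogens by atom environment:
  5 × C: 2 H each → 10
  3 × C: 1 H each → 3
  1 × C: no H
  1 × N: 2 H
  1 × O: no H
  Total hydrogens = 15.
Molecular formula: C9H15NO

C9H15NO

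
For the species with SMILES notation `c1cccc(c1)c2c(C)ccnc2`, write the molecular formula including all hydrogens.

Heavy atoms from the SMILES: 12 C, 1 N.
Implicit hydrogens by atom environment:
  8 × C (aromatic): 1 H each → 8
  3 × C (aromatic): no H
  1 × C: 3 H
  1 × N (aromatic): no H
  Total hydrogens = 11.
Molecular formula: C12H11N

C12H11N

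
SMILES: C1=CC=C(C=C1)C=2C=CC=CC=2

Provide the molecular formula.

C12H10

Heavy atoms from the SMILES: 12 C.
Implicit hydrogens by atom environment:
  10 × C (aromatic): 1 H each → 10
  2 × C (aromatic): no H
  Total hydrogens = 10.
Molecular formula: C12H10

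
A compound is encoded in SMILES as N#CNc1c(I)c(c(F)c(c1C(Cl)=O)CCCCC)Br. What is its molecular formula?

C13H12BrClFIN2O

Heavy atoms from the SMILES: 1 Br, 13 C, 1 Cl, 1 F, 1 I, 2 N, 1 O.
Implicit hydrogens by atom environment:
  6 × C (aromatic): no H
  4 × C: 2 H each → 8
  2 × C: no H
  1 × Br: no H
  1 × C: 3 H
  1 × Cl: no H
  1 × F: no H
  1 × I: no H
  1 × N: 1 H
  1 × N: no H
  1 × O: no H
  Total hydrogens = 12.
Molecular formula: C13H12BrClFIN2O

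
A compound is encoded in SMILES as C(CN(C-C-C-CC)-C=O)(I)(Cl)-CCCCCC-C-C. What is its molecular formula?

C16H31ClINO

Heavy atoms from the SMILES: 16 C, 1 Cl, 1 I, 1 N, 1 O.
Implicit hydrogens by atom environment:
  12 × C: 2 H each → 24
  2 × C: 3 H each → 6
  1 × C: 1 H
  1 × C: no H
  1 × Cl: no H
  1 × I: no H
  1 × N: no H
  1 × O: no H
  Total hydrogens = 31.
Molecular formula: C16H31ClINO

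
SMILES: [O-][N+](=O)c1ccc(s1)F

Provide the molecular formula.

C4H2FNO2S

Heavy atoms from the SMILES: 4 C, 1 F, 1 N, 2 O, 1 S.
Implicit hydrogens by atom environment:
  2 × C (aromatic): 1 H each → 2
  2 × C (aromatic): no H
  1 × F: no H
  1 × N (charge +1): no H
  1 × O: no H
  1 × O (charge -1): no H
  1 × S (aromatic): no H
  Total hydrogens = 2.
Molecular formula: C4H2FNO2S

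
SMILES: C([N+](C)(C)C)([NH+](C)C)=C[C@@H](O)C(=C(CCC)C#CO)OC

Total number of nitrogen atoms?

2

The symbol for nitrogen appears 2 times in the SMILES.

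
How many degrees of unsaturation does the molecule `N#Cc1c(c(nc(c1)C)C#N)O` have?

8

Molecular formula from the SMILES: C8H5N3O.
DoU = (2C + 2 + N − H − X)/2 = (2·8 + 2 + 3 − 5 − 0)/2 = 16/2 = 8.
(Structurally: 1 ring(s) + 7 π bond(s) = 8.)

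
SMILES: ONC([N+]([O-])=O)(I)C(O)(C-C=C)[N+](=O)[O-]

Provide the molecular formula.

C5H8IN3O6

Heavy atoms from the SMILES: 5 C, 1 I, 3 N, 6 O.
Implicit hydrogens by atom environment:
  2 × C: 2 H each → 4
  2 × C: no H
  2 × N (charge +1): no H
  2 × O: 1 H each → 2
  2 × O: no H
  2 × O (charge -1): no H
  1 × C: 1 H
  1 × I: no H
  1 × N: 1 H
  Total hydrogens = 8.
Molecular formula: C5H8IN3O6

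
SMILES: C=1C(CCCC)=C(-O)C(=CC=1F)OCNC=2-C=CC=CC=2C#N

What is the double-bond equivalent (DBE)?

Molecular formula from the SMILES: C18H19FN2O2.
DoU = (2C + 2 + N − H − X)/2 = (2·18 + 2 + 2 − 19 − 1)/2 = 20/2 = 10.
(Structurally: 2 ring(s) + 8 π bond(s) = 10.)

10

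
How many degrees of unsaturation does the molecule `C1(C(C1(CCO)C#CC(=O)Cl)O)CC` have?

Molecular formula from the SMILES: C10H13ClO3.
DoU = (2C + 2 + N − H − X)/2 = (2·10 + 2 + 0 − 13 − 1)/2 = 8/2 = 4.
(Structurally: 1 ring(s) + 3 π bond(s) = 4.)

4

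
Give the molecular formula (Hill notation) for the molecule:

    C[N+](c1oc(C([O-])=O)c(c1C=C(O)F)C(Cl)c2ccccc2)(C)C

Heavy atoms from the SMILES: 17 C, 1 Cl, 1 F, 1 N, 4 O.
Implicit hydrogens by atom environment:
  5 × C (aromatic): 1 H each → 5
  5 × C (aromatic): no H
  3 × C: 3 H each → 9
  2 × C: 1 H each → 2
  2 × C: no H
  1 × Cl: no H
  1 × F: no H
  1 × N (charge +1): no H
  1 × O: 1 H
  1 × O (aromatic): no H
  1 × O: no H
  1 × O (charge -1): no H
  Total hydrogens = 17.
Molecular formula: C17H17ClFNO4

C17H17ClFNO4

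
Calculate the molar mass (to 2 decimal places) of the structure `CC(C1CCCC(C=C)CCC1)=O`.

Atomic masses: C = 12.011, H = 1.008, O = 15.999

Molecular formula: C12H20O.
M = 12×12.011 + 20×1.008 + 1×15.999 = 180.29 g/mol.

180.29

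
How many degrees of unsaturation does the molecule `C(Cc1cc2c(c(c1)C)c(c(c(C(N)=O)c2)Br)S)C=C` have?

Molecular formula from the SMILES: C16H16BrNOS.
DoU = (2C + 2 + N − H − X)/2 = (2·16 + 2 + 1 − 16 − 1)/2 = 18/2 = 9.
(Structurally: 2 ring(s) + 7 π bond(s) = 9.)

9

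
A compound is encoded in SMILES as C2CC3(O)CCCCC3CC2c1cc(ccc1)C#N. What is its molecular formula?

C17H21NO

Heavy atoms from the SMILES: 17 C, 1 N, 1 O.
Implicit hydrogens by atom environment:
  7 × C: 2 H each → 14
  4 × C (aromatic): 1 H each → 4
  2 × C: 1 H each → 2
  2 × C: no H
  2 × C (aromatic): no H
  1 × N: no H
  1 × O: 1 H
  Total hydrogens = 21.
Molecular formula: C17H21NO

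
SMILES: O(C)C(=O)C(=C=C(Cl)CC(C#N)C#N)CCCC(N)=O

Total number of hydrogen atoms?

14

Hydrogens are implicit in SMILES; fill each atom to its normal valence:
  7 × C: no H
  4 × C: 2 H each → 8
  3 × O: no H
  2 × N: no H
  1 × C: 3 H
  1 × C: 1 H
  1 × Cl: no H
  1 × N: 2 H
  Total hydrogens = 14.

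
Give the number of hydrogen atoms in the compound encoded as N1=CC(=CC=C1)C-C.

Hydrogens are implicit in SMILES; fill each atom to its normal valence:
  4 × C (aromatic): 1 H each → 4
  1 × C: 3 H
  1 × C: 2 H
  1 × C (aromatic): no H
  1 × N (aromatic): no H
  Total hydrogens = 9.

9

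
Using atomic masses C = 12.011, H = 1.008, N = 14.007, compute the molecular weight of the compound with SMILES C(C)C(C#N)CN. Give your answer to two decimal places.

98.15

Molecular formula: C5H10N2.
M = 5×12.011 + 10×1.008 + 2×14.007 = 98.15 g/mol.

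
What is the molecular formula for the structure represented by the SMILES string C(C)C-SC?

Heavy atoms from the SMILES: 4 C, 1 S.
Implicit hydrogens by atom environment:
  2 × C: 3 H each → 6
  2 × C: 2 H each → 4
  1 × S: no H
  Total hydrogens = 10.
Molecular formula: C4H10S

C4H10S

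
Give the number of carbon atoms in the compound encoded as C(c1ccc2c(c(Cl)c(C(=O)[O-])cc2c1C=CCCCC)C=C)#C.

21

The symbol for carbon appears 21 times in the SMILES. Lowercase c denotes aromatic carbon and counts toward C.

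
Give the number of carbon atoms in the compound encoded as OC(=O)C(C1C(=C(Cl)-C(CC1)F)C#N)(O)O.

The symbol for carbon appears 9 times in the SMILES. (Cl is a single chlorine, not C + l.)

9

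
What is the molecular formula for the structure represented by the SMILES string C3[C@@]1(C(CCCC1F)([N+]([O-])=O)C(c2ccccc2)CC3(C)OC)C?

C19H26FNO3

Heavy atoms from the SMILES: 19 C, 1 F, 1 N, 3 O.
Implicit hydrogens by atom environment:
  5 × C: 2 H each → 10
  5 × C (aromatic): 1 H each → 5
  3 × C: 3 H each → 9
  3 × C: no H
  2 × C: 1 H each → 2
  2 × O: no H
  1 × C (aromatic): no H
  1 × F: no H
  1 × N (charge +1): no H
  1 × O (charge -1): no H
  Total hydrogens = 26.
Molecular formula: C19H26FNO3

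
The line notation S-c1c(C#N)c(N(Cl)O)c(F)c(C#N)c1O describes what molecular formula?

C8H3ClFN3O2S

Heavy atoms from the SMILES: 8 C, 1 Cl, 1 F, 3 N, 2 O, 1 S.
Implicit hydrogens by atom environment:
  6 × C (aromatic): no H
  3 × N: no H
  2 × C: no H
  2 × O: 1 H each → 2
  1 × Cl: no H
  1 × F: no H
  1 × S: 1 H
  Total hydrogens = 3.
Molecular formula: C8H3ClFN3O2S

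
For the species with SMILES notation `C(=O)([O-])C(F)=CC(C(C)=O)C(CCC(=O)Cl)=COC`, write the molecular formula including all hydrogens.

C12H13ClFO5-

Heavy atoms from the SMILES: 12 C, 1 Cl, 1 F, 5 O.
Implicit hydrogens by atom environment:
  5 × C: no H
  4 × O: no H
  3 × C: 1 H each → 3
  2 × C: 3 H each → 6
  2 × C: 2 H each → 4
  1 × Cl: no H
  1 × F: no H
  1 × O (charge -1): no H
  Total hydrogens = 13.
Net charge -1.
Molecular formula: C12H13ClFO5-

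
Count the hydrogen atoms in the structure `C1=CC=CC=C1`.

Hydrogens are implicit in SMILES; fill each atom to its normal valence:
  6 × C (aromatic): 1 H each → 6
  Total hydrogens = 6.

6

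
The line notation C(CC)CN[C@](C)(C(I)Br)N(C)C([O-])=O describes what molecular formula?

C9H17BrIN2O2-

Heavy atoms from the SMILES: 1 Br, 9 C, 1 I, 2 N, 2 O.
Implicit hydrogens by atom environment:
  3 × C: 3 H each → 9
  3 × C: 2 H each → 6
  2 × C: no H
  1 × Br: no H
  1 × C: 1 H
  1 × I: no H
  1 × N: 1 H
  1 × N: no H
  1 × O: no H
  1 × O (charge -1): no H
  Total hydrogens = 17.
Net charge -1.
Molecular formula: C9H17BrIN2O2-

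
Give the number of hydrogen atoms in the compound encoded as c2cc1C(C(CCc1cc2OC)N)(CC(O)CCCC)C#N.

Hydrogens are implicit in SMILES; fill each atom to its normal valence:
  6 × C: 2 H each → 12
  3 × C (aromatic): 1 H each → 3
  3 × C (aromatic): no H
  2 × C: 3 H each → 6
  2 × C: 1 H each → 2
  2 × C: no H
  1 × N: 2 H
  1 × N: no H
  1 × O: 1 H
  1 × O: no H
  Total hydrogens = 26.

26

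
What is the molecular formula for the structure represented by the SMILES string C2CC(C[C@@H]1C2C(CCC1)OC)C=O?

Heavy atoms from the SMILES: 12 C, 2 O.
Implicit hydrogens by atom environment:
  6 × C: 2 H each → 12
  5 × C: 1 H each → 5
  2 × O: no H
  1 × C: 3 H
  Total hydrogens = 20.
Molecular formula: C12H20O2

C12H20O2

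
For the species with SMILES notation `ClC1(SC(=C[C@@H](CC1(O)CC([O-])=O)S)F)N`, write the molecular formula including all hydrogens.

C8H10ClFNO3S2-

Heavy atoms from the SMILES: 8 C, 1 Cl, 1 F, 1 N, 3 O, 2 S.
Implicit hydrogens by atom environment:
  4 × C: no H
  2 × C: 2 H each → 4
  2 × C: 1 H each → 2
  1 × Cl: no H
  1 × F: no H
  1 × N: 2 H
  1 × O: 1 H
  1 × O: no H
  1 × O (charge -1): no H
  1 × S: 1 H
  1 × S: no H
  Total hydrogens = 10.
Net charge -1.
Molecular formula: C8H10ClFNO3S2-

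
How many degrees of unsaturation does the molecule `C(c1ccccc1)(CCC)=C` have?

5

Molecular formula from the SMILES: C11H14.
DoU = (2C + 2 + N − H − X)/2 = (2·11 + 2 + 0 − 14 − 0)/2 = 10/2 = 5.
(Structurally: 1 ring(s) + 4 π bond(s) = 5.)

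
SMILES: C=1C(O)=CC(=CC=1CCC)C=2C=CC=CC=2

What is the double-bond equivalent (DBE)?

Molecular formula from the SMILES: C15H16O.
DoU = (2C + 2 + N − H − X)/2 = (2·15 + 2 + 0 − 16 − 0)/2 = 16/2 = 8.
(Structurally: 2 ring(s) + 6 π bond(s) = 8.)

8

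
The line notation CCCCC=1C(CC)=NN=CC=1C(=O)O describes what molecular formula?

C11H16N2O2

Heavy atoms from the SMILES: 11 C, 2 N, 2 O.
Implicit hydrogens by atom environment:
  4 × C: 2 H each → 8
  3 × C (aromatic): no H
  2 × C: 3 H each → 6
  2 × N (aromatic): no H
  1 × C (aromatic): 1 H
  1 × C: no H
  1 × O: 1 H
  1 × O: no H
  Total hydrogens = 16.
Molecular formula: C11H16N2O2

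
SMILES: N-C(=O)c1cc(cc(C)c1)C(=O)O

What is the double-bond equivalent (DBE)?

6

Molecular formula from the SMILES: C9H9NO3.
DoU = (2C + 2 + N − H − X)/2 = (2·9 + 2 + 1 − 9 − 0)/2 = 12/2 = 6.
(Structurally: 1 ring(s) + 5 π bond(s) = 6.)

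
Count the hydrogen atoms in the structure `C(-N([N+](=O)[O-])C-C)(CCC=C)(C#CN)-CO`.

17

Hydrogens are implicit in SMILES; fill each atom to its normal valence:
  5 × C: 2 H each → 10
  3 × C: no H
  1 × C: 3 H
  1 × C: 1 H
  1 × N: 2 H
  1 × N: no H
  1 × N (charge +1): no H
  1 × O: 1 H
  1 × O: no H
  1 × O (charge -1): no H
  Total hydrogens = 17.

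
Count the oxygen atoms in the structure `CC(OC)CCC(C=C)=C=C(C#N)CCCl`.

1

The symbol for oxygen appears 1 time in the SMILES.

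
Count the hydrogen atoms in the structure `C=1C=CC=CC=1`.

Hydrogens are implicit in SMILES; fill each atom to its normal valence:
  6 × C (aromatic): 1 H each → 6
  Total hydrogens = 6.

6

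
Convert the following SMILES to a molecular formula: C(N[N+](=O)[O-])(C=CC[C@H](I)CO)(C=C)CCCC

Heavy atoms from the SMILES: 12 C, 1 I, 2 N, 3 O.
Implicit hydrogens by atom environment:
  6 × C: 2 H each → 12
  4 × C: 1 H each → 4
  1 × C: 3 H
  1 × C: no H
  1 × I: no H
  1 × N: 1 H
  1 × N (charge +1): no H
  1 × O: 1 H
  1 × O: no H
  1 × O (charge -1): no H
  Total hydrogens = 21.
Molecular formula: C12H21IN2O3

C12H21IN2O3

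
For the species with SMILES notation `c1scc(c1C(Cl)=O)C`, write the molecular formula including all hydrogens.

C6H5ClOS

Heavy atoms from the SMILES: 6 C, 1 Cl, 1 O, 1 S.
Implicit hydrogens by atom environment:
  2 × C (aromatic): 1 H each → 2
  2 × C (aromatic): no H
  1 × C: 3 H
  1 × C: no H
  1 × Cl: no H
  1 × O: no H
  1 × S (aromatic): no H
  Total hydrogens = 5.
Molecular formula: C6H5ClOS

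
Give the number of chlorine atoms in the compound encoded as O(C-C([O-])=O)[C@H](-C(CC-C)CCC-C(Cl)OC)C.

The symbol for chlorine appears 1 time in the SMILES.

1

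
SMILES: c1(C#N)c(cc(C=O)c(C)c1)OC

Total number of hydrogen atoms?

9

Hydrogens are implicit in SMILES; fill each atom to its normal valence:
  4 × C (aromatic): no H
  2 × C: 3 H each → 6
  2 × C (aromatic): 1 H each → 2
  2 × O: no H
  1 × C: 1 H
  1 × C: no H
  1 × N: no H
  Total hydrogens = 9.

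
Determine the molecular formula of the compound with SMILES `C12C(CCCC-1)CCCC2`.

C10H18

Heavy atoms from the SMILES: 10 C.
Implicit hydrogens by atom environment:
  8 × C: 2 H each → 16
  2 × C: 1 H each → 2
  Total hydrogens = 18.
Molecular formula: C10H18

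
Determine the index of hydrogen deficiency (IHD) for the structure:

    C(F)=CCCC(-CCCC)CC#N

Molecular formula from the SMILES: C11H18FN.
DoU = (2C + 2 + N − H − X)/2 = (2·11 + 2 + 1 − 18 − 1)/2 = 6/2 = 3.
(Structurally: 0 ring(s) + 3 π bond(s) = 3.)

3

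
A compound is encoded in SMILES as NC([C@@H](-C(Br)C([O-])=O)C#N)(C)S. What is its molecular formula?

C6H8BrN2O2S-

Heavy atoms from the SMILES: 1 Br, 6 C, 2 N, 2 O, 1 S.
Implicit hydrogens by atom environment:
  3 × C: no H
  2 × C: 1 H each → 2
  1 × Br: no H
  1 × C: 3 H
  1 × N: 2 H
  1 × N: no H
  1 × O: no H
  1 × O (charge -1): no H
  1 × S: 1 H
  Total hydrogens = 8.
Net charge -1.
Molecular formula: C6H8BrN2O2S-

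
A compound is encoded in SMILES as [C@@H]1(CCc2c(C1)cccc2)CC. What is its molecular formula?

C12H16

Heavy atoms from the SMILES: 12 C.
Implicit hydrogens by atom environment:
  4 × C: 2 H each → 8
  4 × C (aromatic): 1 H each → 4
  2 × C (aromatic): no H
  1 × C: 3 H
  1 × C: 1 H
  Total hydrogens = 16.
Molecular formula: C12H16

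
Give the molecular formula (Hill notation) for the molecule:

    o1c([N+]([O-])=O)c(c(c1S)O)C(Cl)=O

C5H2ClNO5S

Heavy atoms from the SMILES: 5 C, 1 Cl, 1 N, 5 O, 1 S.
Implicit hydrogens by atom environment:
  4 × C (aromatic): no H
  2 × O: no H
  1 × C: no H
  1 × Cl: no H
  1 × N (charge +1): no H
  1 × O: 1 H
  1 × O (aromatic): no H
  1 × O (charge -1): no H
  1 × S: 1 H
  Total hydrogens = 2.
Molecular formula: C5H2ClNO5S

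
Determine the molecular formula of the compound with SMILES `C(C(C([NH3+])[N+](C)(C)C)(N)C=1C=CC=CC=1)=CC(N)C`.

[C15H28N4]2+

Heavy atoms from the SMILES: 15 C, 4 N.
Implicit hydrogens by atom environment:
  5 × C (aromatic): 1 H each → 5
  4 × C: 3 H each → 12
  4 × C: 1 H each → 4
  2 × N: 2 H each → 4
  1 × C: no H
  1 × C (aromatic): no H
  1 × N (charge +1): 3 H
  1 × N (charge +1): no H
  Total hydrogens = 28.
Net charge +2.
Molecular formula: [C15H28N4]2+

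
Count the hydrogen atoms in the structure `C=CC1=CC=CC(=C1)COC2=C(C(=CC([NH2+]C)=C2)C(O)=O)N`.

19

Hydrogens are implicit in SMILES; fill each atom to its normal valence:
  6 × C (aromatic): 1 H each → 6
  6 × C (aromatic): no H
  2 × C: 2 H each → 4
  2 × O: no H
  1 × C: 3 H
  1 × C: 1 H
  1 × C: no H
  1 × N (charge +1): 2 H
  1 × N: 2 H
  1 × O: 1 H
  Total hydrogens = 19.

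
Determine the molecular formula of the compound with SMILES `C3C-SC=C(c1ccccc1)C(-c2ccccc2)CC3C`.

C20H22S

Heavy atoms from the SMILES: 20 C, 1 S.
Implicit hydrogens by atom environment:
  10 × C (aromatic): 1 H each → 10
  3 × C: 2 H each → 6
  3 × C: 1 H each → 3
  2 × C (aromatic): no H
  1 × C: 3 H
  1 × C: no H
  1 × S: no H
  Total hydrogens = 22.
Molecular formula: C20H22S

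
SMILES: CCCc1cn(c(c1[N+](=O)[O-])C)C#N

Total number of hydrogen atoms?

11

Hydrogens are implicit in SMILES; fill each atom to its normal valence:
  3 × C (aromatic): no H
  2 × C: 3 H each → 6
  2 × C: 2 H each → 4
  1 × C (aromatic): 1 H
  1 × C: no H
  1 × N (aromatic): no H
  1 × N: no H
  1 × N (charge +1): no H
  1 × O: no H
  1 × O (charge -1): no H
  Total hydrogens = 11.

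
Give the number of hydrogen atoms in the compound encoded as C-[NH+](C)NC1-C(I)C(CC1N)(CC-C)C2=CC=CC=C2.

27

Hydrogens are implicit in SMILES; fill each atom to its normal valence:
  5 × C (aromatic): 1 H each → 5
  3 × C: 3 H each → 9
  3 × C: 2 H each → 6
  3 × C: 1 H each → 3
  1 × C: no H
  1 × C (aromatic): no H
  1 × I: no H
  1 × N: 2 H
  1 × N: 1 H
  1 × N (charge +1): 1 H
  Total hydrogens = 27.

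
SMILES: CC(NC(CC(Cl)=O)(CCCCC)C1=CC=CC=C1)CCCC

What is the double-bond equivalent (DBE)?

Molecular formula from the SMILES: C20H32ClNO.
DoU = (2C + 2 + N − H − X)/2 = (2·20 + 2 + 1 − 32 − 1)/2 = 10/2 = 5.
(Structurally: 1 ring(s) + 4 π bond(s) = 5.)

5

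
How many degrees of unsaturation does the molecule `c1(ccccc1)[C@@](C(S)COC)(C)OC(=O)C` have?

5

Molecular formula from the SMILES: C13H18O3S.
DoU = (2C + 2 + N − H − X)/2 = (2·13 + 2 + 0 − 18 − 0)/2 = 10/2 = 5.
(Structurally: 1 ring(s) + 4 π bond(s) = 5.)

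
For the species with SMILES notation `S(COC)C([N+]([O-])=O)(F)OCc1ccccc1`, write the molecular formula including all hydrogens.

Heavy atoms from the SMILES: 10 C, 1 F, 1 N, 4 O, 1 S.
Implicit hydrogens by atom environment:
  5 × C (aromatic): 1 H each → 5
  3 × O: no H
  2 × C: 2 H each → 4
  1 × C: 3 H
  1 × C: no H
  1 × C (aromatic): no H
  1 × F: no H
  1 × N (charge +1): no H
  1 × O (charge -1): no H
  1 × S: no H
  Total hydrogens = 12.
Molecular formula: C10H12FNO4S

C10H12FNO4S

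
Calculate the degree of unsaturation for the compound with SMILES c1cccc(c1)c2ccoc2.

7

Molecular formula from the SMILES: C10H8O.
DoU = (2C + 2 + N − H − X)/2 = (2·10 + 2 + 0 − 8 − 0)/2 = 14/2 = 7.
(Structurally: 2 ring(s) + 5 π bond(s) = 7.)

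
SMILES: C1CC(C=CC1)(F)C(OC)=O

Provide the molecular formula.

Heavy atoms from the SMILES: 8 C, 1 F, 2 O.
Implicit hydrogens by atom environment:
  3 × C: 2 H each → 6
  2 × C: 1 H each → 2
  2 × C: no H
  2 × O: no H
  1 × C: 3 H
  1 × F: no H
  Total hydrogens = 11.
Molecular formula: C8H11FO2

C8H11FO2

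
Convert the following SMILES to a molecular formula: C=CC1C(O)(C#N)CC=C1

Heavy atoms from the SMILES: 8 C, 1 N, 1 O.
Implicit hydrogens by atom environment:
  4 × C: 1 H each → 4
  2 × C: 2 H each → 4
  2 × C: no H
  1 × N: no H
  1 × O: 1 H
  Total hydrogens = 9.
Molecular formula: C8H9NO

C8H9NO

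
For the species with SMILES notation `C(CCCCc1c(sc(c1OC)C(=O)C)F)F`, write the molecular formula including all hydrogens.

Heavy atoms from the SMILES: 12 C, 2 F, 2 O, 1 S.
Implicit hydrogens by atom environment:
  5 × C: 2 H each → 10
  4 × C (aromatic): no H
  2 × C: 3 H each → 6
  2 × F: no H
  2 × O: no H
  1 × C: no H
  1 × S (aromatic): no H
  Total hydrogens = 16.
Molecular formula: C12H16F2O2S

C12H16F2O2S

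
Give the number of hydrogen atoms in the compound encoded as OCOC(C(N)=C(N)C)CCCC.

Hydrogens are implicit in SMILES; fill each atom to its normal valence:
  4 × C: 2 H each → 8
  2 × C: 3 H each → 6
  2 × C: no H
  2 × N: 2 H each → 4
  1 × C: 1 H
  1 × O: 1 H
  1 × O: no H
  Total hydrogens = 20.

20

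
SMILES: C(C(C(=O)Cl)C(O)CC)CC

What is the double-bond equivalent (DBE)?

1

Molecular formula from the SMILES: C8H15ClO2.
DoU = (2C + 2 + N − H − X)/2 = (2·8 + 2 + 0 − 15 − 1)/2 = 2/2 = 1.
(Structurally: 0 ring(s) + 1 π bond(s) = 1.)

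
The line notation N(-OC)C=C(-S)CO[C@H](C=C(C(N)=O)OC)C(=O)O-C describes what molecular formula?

Heavy atoms from the SMILES: 11 C, 2 N, 6 O, 1 S.
Implicit hydrogens by atom environment:
  6 × O: no H
  4 × C: no H
  3 × C: 3 H each → 9
  3 × C: 1 H each → 3
  1 × C: 2 H
  1 × N: 2 H
  1 × N: 1 H
  1 × S: 1 H
  Total hydrogens = 18.
Molecular formula: C11H18N2O6S

C11H18N2O6S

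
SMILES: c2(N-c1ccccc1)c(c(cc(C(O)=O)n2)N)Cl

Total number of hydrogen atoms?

Hydrogens are implicit in SMILES; fill each atom to its normal valence:
  6 × C (aromatic): 1 H each → 6
  5 × C (aromatic): no H
  1 × C: no H
  1 × Cl: no H
  1 × N: 2 H
  1 × N: 1 H
  1 × N (aromatic): no H
  1 × O: 1 H
  1 × O: no H
  Total hydrogens = 10.

10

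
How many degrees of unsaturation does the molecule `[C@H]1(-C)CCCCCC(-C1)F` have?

1

Molecular formula from the SMILES: C9H17F.
DoU = (2C + 2 + N − H − X)/2 = (2·9 + 2 + 0 − 17 − 1)/2 = 2/2 = 1.
(Structurally: 1 ring(s) + 0 π bond(s) = 1.)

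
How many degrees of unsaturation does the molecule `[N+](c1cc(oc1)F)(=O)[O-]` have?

Molecular formula from the SMILES: C4H2FNO3.
DoU = (2C + 2 + N − H − X)/2 = (2·4 + 2 + 1 − 2 − 1)/2 = 8/2 = 4.
(Structurally: 1 ring(s) + 3 π bond(s) = 4.)

4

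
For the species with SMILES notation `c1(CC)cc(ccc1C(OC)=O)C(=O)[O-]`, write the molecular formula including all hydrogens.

C11H11O4-

Heavy atoms from the SMILES: 11 C, 4 O.
Implicit hydrogens by atom environment:
  3 × C (aromatic): 1 H each → 3
  3 × C (aromatic): no H
  3 × O: no H
  2 × C: 3 H each → 6
  2 × C: no H
  1 × C: 2 H
  1 × O (charge -1): no H
  Total hydrogens = 11.
Net charge -1.
Molecular formula: C11H11O4-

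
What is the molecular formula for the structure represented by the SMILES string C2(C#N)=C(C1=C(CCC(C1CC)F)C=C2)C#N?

C14H13FN2

Heavy atoms from the SMILES: 14 C, 1 F, 2 N.
Implicit hydrogens by atom environment:
  4 × C (aromatic): no H
  3 × C: 2 H each → 6
  2 × C (aromatic): 1 H each → 2
  2 × C: 1 H each → 2
  2 × C: no H
  2 × N: no H
  1 × C: 3 H
  1 × F: no H
  Total hydrogens = 13.
Molecular formula: C14H13FN2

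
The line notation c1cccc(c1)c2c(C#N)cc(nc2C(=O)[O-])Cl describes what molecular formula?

Heavy atoms from the SMILES: 13 C, 1 Cl, 2 N, 2 O.
Implicit hydrogens by atom environment:
  6 × C (aromatic): 1 H each → 6
  5 × C (aromatic): no H
  2 × C: no H
  1 × Cl: no H
  1 × N (aromatic): no H
  1 × N: no H
  1 × O: no H
  1 × O (charge -1): no H
  Total hydrogens = 6.
Net charge -1.
Molecular formula: C13H6ClN2O2-

C13H6ClN2O2-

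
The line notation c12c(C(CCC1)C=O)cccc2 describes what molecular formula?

C11H12O

Heavy atoms from the SMILES: 11 C, 1 O.
Implicit hydrogens by atom environment:
  4 × C (aromatic): 1 H each → 4
  3 × C: 2 H each → 6
  2 × C: 1 H each → 2
  2 × C (aromatic): no H
  1 × O: no H
  Total hydrogens = 12.
Molecular formula: C11H12O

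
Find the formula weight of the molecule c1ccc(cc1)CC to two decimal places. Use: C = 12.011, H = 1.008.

106.17

Molecular formula: C8H10.
M = 8×12.011 + 10×1.008 = 106.17 g/mol.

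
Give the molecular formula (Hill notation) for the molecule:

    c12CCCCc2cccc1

C10H12

Heavy atoms from the SMILES: 10 C.
Implicit hydrogens by atom environment:
  4 × C: 2 H each → 8
  4 × C (aromatic): 1 H each → 4
  2 × C (aromatic): no H
  Total hydrogens = 12.
Molecular formula: C10H12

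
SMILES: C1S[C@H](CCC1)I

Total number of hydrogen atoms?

Hydrogens are implicit in SMILES; fill each atom to its normal valence:
  4 × C: 2 H each → 8
  1 × C: 1 H
  1 × I: no H
  1 × S: no H
  Total hydrogens = 9.

9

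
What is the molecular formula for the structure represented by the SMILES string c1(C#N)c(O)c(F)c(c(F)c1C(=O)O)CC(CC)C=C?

C14H13F2NO3

Heavy atoms from the SMILES: 14 C, 2 F, 1 N, 3 O.
Implicit hydrogens by atom environment:
  6 × C (aromatic): no H
  3 × C: 2 H each → 6
  2 × C: 1 H each → 2
  2 × C: no H
  2 × F: no H
  2 × O: 1 H each → 2
  1 × C: 3 H
  1 × N: no H
  1 × O: no H
  Total hydrogens = 13.
Molecular formula: C14H13F2NO3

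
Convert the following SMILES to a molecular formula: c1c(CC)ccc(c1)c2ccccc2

Heavy atoms from the SMILES: 14 C.
Implicit hydrogens by atom environment:
  9 × C (aromatic): 1 H each → 9
  3 × C (aromatic): no H
  1 × C: 3 H
  1 × C: 2 H
  Total hydrogens = 14.
Molecular formula: C14H14

C14H14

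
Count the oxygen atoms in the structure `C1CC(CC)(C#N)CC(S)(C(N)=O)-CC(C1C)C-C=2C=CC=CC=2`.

1

The symbol for oxygen appears 1 time in the SMILES.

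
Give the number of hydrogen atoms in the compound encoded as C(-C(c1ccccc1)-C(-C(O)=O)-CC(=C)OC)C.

20

Hydrogens are implicit in SMILES; fill each atom to its normal valence:
  5 × C (aromatic): 1 H each → 5
  3 × C: 2 H each → 6
  2 × C: 3 H each → 6
  2 × C: 1 H each → 2
  2 × C: no H
  2 × O: no H
  1 × C (aromatic): no H
  1 × O: 1 H
  Total hydrogens = 20.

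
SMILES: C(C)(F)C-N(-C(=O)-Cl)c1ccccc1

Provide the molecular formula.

Heavy atoms from the SMILES: 10 C, 1 Cl, 1 F, 1 N, 1 O.
Implicit hydrogens by atom environment:
  5 × C (aromatic): 1 H each → 5
  1 × C: 3 H
  1 × C: 2 H
  1 × C: 1 H
  1 × C (aromatic): no H
  1 × C: no H
  1 × Cl: no H
  1 × F: no H
  1 × N: no H
  1 × O: no H
  Total hydrogens = 11.
Molecular formula: C10H11ClFNO

C10H11ClFNO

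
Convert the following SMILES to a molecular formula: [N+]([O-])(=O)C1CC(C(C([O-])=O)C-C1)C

C8H12NO4-

Heavy atoms from the SMILES: 8 C, 1 N, 4 O.
Implicit hydrogens by atom environment:
  3 × C: 2 H each → 6
  3 × C: 1 H each → 3
  2 × O: no H
  2 × O (charge -1): no H
  1 × C: 3 H
  1 × C: no H
  1 × N (charge +1): no H
  Total hydrogens = 12.
Net charge -1.
Molecular formula: C8H12NO4-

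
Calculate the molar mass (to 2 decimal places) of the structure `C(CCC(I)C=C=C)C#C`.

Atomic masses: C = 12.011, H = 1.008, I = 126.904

Molecular formula: C9H11I.
M = 9×12.011 + 11×1.008 + 1×126.904 = 246.09 g/mol.

246.09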